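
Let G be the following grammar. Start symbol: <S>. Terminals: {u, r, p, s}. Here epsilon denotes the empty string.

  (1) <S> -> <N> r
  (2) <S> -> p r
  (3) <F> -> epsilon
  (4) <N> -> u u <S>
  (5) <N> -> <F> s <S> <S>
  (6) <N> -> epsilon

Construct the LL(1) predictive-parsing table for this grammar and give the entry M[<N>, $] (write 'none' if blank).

FIRST(<F>) = {epsilon}
FIRST(<N>) = {epsilon, s, u}  (via <F> s <S> <S>)
FIRST(<S>) = {p, r, s, u}  (via <N> r)
FOLLOW(<S>) includes $ since <S> is the start symbol.
FOLLOW(<N>): in <S>-><N> r, <N> is followed by r with FIRST {r}. Thus FOLLOW(<N>) = {r}.
For <N> -> u u <S>: FIRST(u u <S>) = {u}, so it goes in M[<N>, t] for t ∈ {u}.
For <N> -> <F> s <S> <S>: FIRST(<F> s <S> <S>) = {s}, so it goes in M[<N>, t] for t ∈ {s}.
For <N> -> epsilon: FIRST(epsilon) = {epsilon}, so it goes in M[<N>, t] for t ∈ {}; since epsilon ∈ FIRST, also for every t ∈ FOLLOW(<N>) = {r}.
None of these place a production in M[<N>, $].

none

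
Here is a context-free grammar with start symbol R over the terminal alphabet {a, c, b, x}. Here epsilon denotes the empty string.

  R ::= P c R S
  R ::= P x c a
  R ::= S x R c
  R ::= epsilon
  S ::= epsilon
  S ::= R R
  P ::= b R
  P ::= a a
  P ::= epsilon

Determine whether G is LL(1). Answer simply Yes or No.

FIRST(R) = {epsilon, a, b, c, x}
FIRST(S) = {epsilon, a, b, c, x}
FIRST(P) = {epsilon, a, b}
FOLLOW(R) = {$, a, b, c, x}
FOLLOW(S) = {$, a, b, c, x}
FOLLOW(P) = {c, x}
Cell M[R, a] receives both R ::= P c R S and R ::= P x c a and R ::= S x R c and R ::= epsilon — the grammar is not LL(1).

No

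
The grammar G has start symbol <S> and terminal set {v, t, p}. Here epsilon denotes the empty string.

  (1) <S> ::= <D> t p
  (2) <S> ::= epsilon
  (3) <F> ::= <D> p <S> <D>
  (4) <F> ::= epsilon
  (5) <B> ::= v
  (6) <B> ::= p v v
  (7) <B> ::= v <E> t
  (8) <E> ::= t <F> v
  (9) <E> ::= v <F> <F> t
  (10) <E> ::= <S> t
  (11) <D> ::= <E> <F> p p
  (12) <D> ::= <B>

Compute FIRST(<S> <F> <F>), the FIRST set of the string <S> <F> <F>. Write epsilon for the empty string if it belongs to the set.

FIRST(<B>): from <B>::=v we get {v}; from <B>::=p v v we get {p}; from <B>::=v <E> t we get {v}. So FIRST(<B>) = {p, v}.
FIRST(<S>): from <S>::=<D> t p we get {p, t, v}; from <S>::=epsilon we get {epsilon}. So FIRST(<S>) = {epsilon, p, t, v}.
FIRST(<E>): from <E>::=t <F> v we get {t}; from <E>::=v <F> <F> t we get {v}; from <E>::=<S> t we get {p, t, v}. So FIRST(<E>) = {p, t, v}.
FIRST(<D>): from <D>::=<E> <F> p p we get {p, t, v}; from <D>::=<B> we get {p, v}. So FIRST(<D>) = {p, t, v}.
FIRST(<F>): from <F>::=<D> p <S> <D> we get {p, t, v}; from <F>::=epsilon we get {epsilon}. So FIRST(<F>) = {epsilon, p, t, v}.
FIRST(<S> <F> <F>): take FIRST of each symbol in turn, carrying on past any symbol whose FIRST contains epsilon; result {epsilon, p, t, v}.

{epsilon, p, t, v}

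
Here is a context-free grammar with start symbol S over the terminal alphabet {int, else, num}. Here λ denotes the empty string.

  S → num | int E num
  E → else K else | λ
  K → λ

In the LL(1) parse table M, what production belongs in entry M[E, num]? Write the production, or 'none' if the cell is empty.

FIRST(S): from S→num we get {num}; from S→int E num we get {int}. So FIRST(S) = {int, num}.
FIRST(E): from E→else K else we get {else}; from E→λ we get {λ}. So FIRST(E) = {λ, else}.
FIRST(K): from K→λ we get {λ}. So FIRST(K) = {λ}.
FOLLOW(S) includes $ since S is the start symbol.
FOLLOW(E): in S→int E num, E is followed by num with FIRST {num}. Thus FOLLOW(E) = {num}.
For E → else K else: FIRST(else K else) = {else}, so it goes in M[E, t] for t ∈ {else}.
For E → λ: FIRST(λ) = {λ}, so it goes in M[E, t] for t ∈ {}; since λ ∈ FIRST, also for every t ∈ FOLLOW(E) = {num}.

E → λ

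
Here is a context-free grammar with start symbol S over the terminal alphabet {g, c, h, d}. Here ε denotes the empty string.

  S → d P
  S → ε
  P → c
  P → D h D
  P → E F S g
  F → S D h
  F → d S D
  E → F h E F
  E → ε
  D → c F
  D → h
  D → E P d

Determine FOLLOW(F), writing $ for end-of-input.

FIRST(S) = {ε, d}
FIRST(P) = {c, d, h}  (via D h D, E F S g)
FIRST(F) = {c, d, h}  (via S D h)
FIRST(E) = {ε, c, d, h}  (via F h E F)
FIRST(D) = {c, d, h}  (via E P d)
FOLLOW(S) includes $ since S is the start symbol.
FOLLOW(S): in P→E F S g, S is followed by g with FIRST {g}; in F→S D h, S is followed by D h with FIRST {c, d, h}; in F→d S D, S is followed by D with FIRST {c, d, h}. Thus FOLLOW(S) = {$, c, d, g, h}.
FOLLOW(P): in S→d P, the suffix after P is empty, so FOLLOW(P) ⊇ FOLLOW(S) = {$, c, d, g, h}; in D→E P d, P is followed by d with FIRST {d}. Thus FOLLOW(P) = {$, c, d, g, h}.
FOLLOW(E): in P→E F S g, E is followed by F S g with FIRST {c, d, h}; in E→F h E F, E is followed by F with FIRST {c, d, h}; in D→E P d, E is followed by P d with FIRST {c, d, h}. Thus FOLLOW(E) = {c, d, h}.
FOLLOW(F): in P→E F S g, F is followed by S g with FIRST {d, g}; in E→F h E F (occurrence 1), F is followed by h E F with FIRST {h}; in E→F h E F (occurrence 2), the suffix after F is empty, so FOLLOW(F) ⊇ FOLLOW(E) = {c, d, h}; in D→c F, the suffix after F is empty, so FOLLOW(F) ⊇ FOLLOW(D) = {$, c, d, g, h}. Thus FOLLOW(F) = {$, c, d, g, h}.
FOLLOW(D): in P→D h D (occurrence 1), D is followed by h D with FIRST {h}; in P→D h D (occurrence 2), the suffix after D is empty, so FOLLOW(D) ⊇ FOLLOW(P) = {$, c, d, g, h}; in F→S D h, D is followed by h with FIRST {h}; in F→d S D, the suffix after D is empty, so FOLLOW(D) ⊇ FOLLOW(F) = {$, c, d, g, h}. Thus FOLLOW(D) = {$, c, d, g, h}.

{$, c, d, g, h}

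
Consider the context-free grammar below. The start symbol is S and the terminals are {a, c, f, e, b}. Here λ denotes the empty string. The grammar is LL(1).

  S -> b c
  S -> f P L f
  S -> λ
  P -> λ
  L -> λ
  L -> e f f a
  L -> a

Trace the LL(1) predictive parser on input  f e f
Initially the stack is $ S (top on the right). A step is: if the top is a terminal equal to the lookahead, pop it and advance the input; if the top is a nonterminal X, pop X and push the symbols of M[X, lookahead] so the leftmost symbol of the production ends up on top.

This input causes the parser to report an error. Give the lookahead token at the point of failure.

$

step 1: stack=$ S  input=f e f $  — expand S -> f P L f
step 2: stack=$ f L P f  input=f e f $  — match f
step 3: stack=$ f L P  input=e f $  — expand P -> λ
step 4: stack=$ f L  input=e f $  — expand L -> e f f a
step 5: stack=$ f a f f e  input=e f $  — match e
step 6: stack=$ f a f f  input=f $  — match f
step 7: stack=$ f a f  input=$  — error: top is terminal f but lookahead is $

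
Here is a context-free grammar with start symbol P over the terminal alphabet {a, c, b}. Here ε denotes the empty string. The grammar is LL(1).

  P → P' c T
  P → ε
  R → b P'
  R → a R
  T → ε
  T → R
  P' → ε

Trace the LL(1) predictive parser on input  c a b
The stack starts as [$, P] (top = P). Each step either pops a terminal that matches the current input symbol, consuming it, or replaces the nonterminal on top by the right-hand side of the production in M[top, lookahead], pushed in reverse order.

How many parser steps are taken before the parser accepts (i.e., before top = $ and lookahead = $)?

step 1: stack=$ P  input=c a b $  — expand P → P' c T
step 2: stack=$ T c P'  input=c a b $  — expand P' → ε
step 3: stack=$ T c  input=c a b $  — match c
step 4: stack=$ T  input=a b $  — expand T → R
step 5: stack=$ R  input=a b $  — expand R → a R
step 6: stack=$ R a  input=a b $  — match a
step 7: stack=$ R  input=b $  — expand R → b P'
step 8: stack=$ P' b  input=b $  — match b
step 9: stack=$ P'  input=$  — expand P' → ε
Accept reached after 9 steps.

9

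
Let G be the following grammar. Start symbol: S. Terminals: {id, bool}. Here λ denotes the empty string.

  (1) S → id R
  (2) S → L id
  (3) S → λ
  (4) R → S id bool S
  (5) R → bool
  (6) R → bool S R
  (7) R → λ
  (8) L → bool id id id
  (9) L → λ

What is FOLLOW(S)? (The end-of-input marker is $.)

{$, bool, id}

FIRST(L): from L→bool id id id we get {bool}; from L→λ we get {λ}. So FIRST(L) = {λ, bool}.
FIRST(S): from S→id R we get {id}; from S→L id we get {bool, id}; from S→λ we get {λ}. So FIRST(S) = {λ, bool, id}.
FIRST(R): from R→S id bool S we get {bool, id}; from R→bool we get {bool}; from R→bool S R we get {bool}; from R→λ we get {λ}. So FIRST(R) = {λ, bool, id}.
FOLLOW(S) includes $ since S is the start symbol.
FOLLOW(L): in S→L id, L is followed by id with FIRST {id}. Thus FOLLOW(L) = {id}.
FOLLOW(S): in R→S id bool S (occurrence 1), S is followed by id bool S with FIRST {id}; in R→S id bool S (occurrence 2), the suffix after S is empty, so FOLLOW(S) ⊇ FOLLOW(R) = {$, bool, id}; in R→bool S R, S is followed by R with FIRST {λ, bool, id}; in R→bool S R, the suffix after S is nullable, so FOLLOW(S) ⊇ FOLLOW(R) = {$, bool, id}. Thus FOLLOW(S) = {$, bool, id}.
FOLLOW(R): in S→id R, the suffix after R is empty, so FOLLOW(R) ⊇ FOLLOW(S) = {$, bool, id}; in R→bool S R, the suffix after R is empty (adds nothing new). Thus FOLLOW(R) = {$, bool, id}.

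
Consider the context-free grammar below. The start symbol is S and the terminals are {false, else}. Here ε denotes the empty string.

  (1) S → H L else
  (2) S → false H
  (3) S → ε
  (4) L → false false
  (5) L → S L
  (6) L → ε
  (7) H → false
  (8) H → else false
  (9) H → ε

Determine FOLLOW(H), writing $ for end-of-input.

{$, else, false}

FIRST(H): from H→false we get {false}; from H→else false we get {else}; from H→ε we get {ε}. So FIRST(H) = {ε, else, false}.
FIRST(S): from S→H L else we get {else, false}; from S→false H we get {false}; from S→ε we get {ε}. So FIRST(S) = {ε, else, false}.
FIRST(L): from L→false false we get {false}; from L→S L we get {ε, else, false}; from L→ε we get {ε}. So FIRST(L) = {ε, else, false}.
FOLLOW(S) includes $ since S is the start symbol.
FOLLOW(L): in S→H L else, L is followed by else with FIRST {else}; in L→S L, the suffix after L is empty (adds nothing new). Thus FOLLOW(L) = {else}.
FOLLOW(S): in L→S L, S is followed by L with FIRST {ε, else, false}; in L→S L, the suffix after S is nullable, so FOLLOW(S) ⊇ FOLLOW(L) = {else}. Thus FOLLOW(S) = {$, else, false}.
FOLLOW(H): in S→H L else, H is followed by L else with FIRST {else, false}; in S→false H, the suffix after H is empty, so FOLLOW(H) ⊇ FOLLOW(S) = {$, else, false}. Thus FOLLOW(H) = {$, else, false}.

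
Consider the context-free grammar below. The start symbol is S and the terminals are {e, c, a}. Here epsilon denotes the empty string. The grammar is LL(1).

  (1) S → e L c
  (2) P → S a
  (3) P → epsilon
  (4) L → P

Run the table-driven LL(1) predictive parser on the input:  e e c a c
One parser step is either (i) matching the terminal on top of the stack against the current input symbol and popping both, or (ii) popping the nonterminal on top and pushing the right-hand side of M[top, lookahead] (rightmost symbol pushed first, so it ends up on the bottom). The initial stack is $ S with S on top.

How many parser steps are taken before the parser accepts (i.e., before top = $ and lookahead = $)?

      Stack        Input        Action
   1  $ S          e e c a c $  expand S → e L c
   2  $ c L e      e e c a c $  match e
   3  $ c L        e c a c $    expand L → P
   4  $ c P        e c a c $    expand P → S a
   5  $ c a S      e c a c $    expand S → e L c
   6  $ c a c L e  e c a c $    match e
   7  $ c a c L    c a c $      expand L → P
   8  $ c a c P    c a c $      expand P → epsilon
   9  $ c a c      c a c $      match c
  10  $ c a        a c $        match a
  11  $ c          c $          match c
Accept reached after 11 steps.

11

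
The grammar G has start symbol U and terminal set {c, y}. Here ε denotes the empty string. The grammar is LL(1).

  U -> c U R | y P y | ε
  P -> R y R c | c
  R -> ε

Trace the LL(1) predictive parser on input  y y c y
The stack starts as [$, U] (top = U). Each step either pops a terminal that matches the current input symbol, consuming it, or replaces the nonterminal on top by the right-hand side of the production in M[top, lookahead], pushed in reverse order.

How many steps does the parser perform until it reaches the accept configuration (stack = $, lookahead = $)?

     Stack        Input      Action
  1  $ U          y y c y $  expand U -> y P y
  2  $ y P y      y y c y $  match y
  3  $ y P        y c y $    expand P -> R y R c
  4  $ y c R y R  y c y $    expand R -> ε
  5  $ y c R y    y c y $    match y
  6  $ y c R      c y $      expand R -> ε
  7  $ y c        c y $      match c
  8  $ y          y $        match y
Accept reached after 8 steps.

8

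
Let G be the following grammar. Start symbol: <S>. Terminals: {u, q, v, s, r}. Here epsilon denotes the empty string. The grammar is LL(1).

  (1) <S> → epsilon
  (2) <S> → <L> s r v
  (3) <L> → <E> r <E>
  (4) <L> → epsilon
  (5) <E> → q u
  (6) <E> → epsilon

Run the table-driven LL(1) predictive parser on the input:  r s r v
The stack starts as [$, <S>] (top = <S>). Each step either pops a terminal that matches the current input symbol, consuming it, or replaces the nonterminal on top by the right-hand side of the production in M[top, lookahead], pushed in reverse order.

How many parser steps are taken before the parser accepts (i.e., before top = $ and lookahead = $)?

     Stack              Input      Action
  1  $ <S>              r s r v $  expand <S> → <L> s r v
  2  $ v r s <L>        r s r v $  expand <L> → <E> r <E>
  3  $ v r s <E> r <E>  r s r v $  expand <E> → epsilon
  4  $ v r s <E> r      r s r v $  match r
  5  $ v r s <E>        s r v $    expand <E> → epsilon
  6  $ v r s            s r v $    match s
  7  $ v r              r v $      match r
  8  $ v                v $        match v
Accept reached after 8 steps.

8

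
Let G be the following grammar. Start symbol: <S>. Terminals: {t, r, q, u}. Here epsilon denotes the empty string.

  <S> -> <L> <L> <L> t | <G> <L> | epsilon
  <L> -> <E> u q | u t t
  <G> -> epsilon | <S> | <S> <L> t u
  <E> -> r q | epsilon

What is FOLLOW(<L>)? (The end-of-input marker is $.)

FIRST(<E>) = {epsilon, r}
FIRST(<L>) = {r, u}  (via <E> u q)
FIRST(<S>) = {epsilon, r, u}  (via <L> <L> <L> t, <G> <L>)
FIRST(<G>) = {epsilon, r, u}  (via <S>, <S> <L> t u)
FOLLOW(<S>) includes $ since <S> is the start symbol.
FOLLOW(<G>): in <S>-><G> <L>, <G> is followed by <L> with FIRST {r, u}. Thus FOLLOW(<G>) = {r, u}.
FOLLOW(<S>): in <G>-><S>, the suffix after <S> is empty, so FOLLOW(<S>) ⊇ FOLLOW(<G>) = {r, u}; in <G>-><S> <L> t u, <S> is followed by <L> t u with FIRST {r, u}. Thus FOLLOW(<S>) = {$, r, u}.
FOLLOW(<L>): in <S>-><L> <L> <L> t (occurrence 1), <L> is followed by <L> <L> t with FIRST {r, u}; in <S>-><L> <L> <L> t (occurrence 2), <L> is followed by <L> t with FIRST {r, u}; in <S>-><L> <L> <L> t (occurrence 3), <L> is followed by t with FIRST {t}; in <S>-><G> <L>, the suffix after <L> is empty, so FOLLOW(<L>) ⊇ FOLLOW(<S>) = {$, r, u}; in <G>-><S> <L> t u, <L> is followed by t u with FIRST {t}. Thus FOLLOW(<L>) = {$, r, t, u}.
FOLLOW(<E>): in <L>-><E> u q, <E> is followed by u q with FIRST {u}. Thus FOLLOW(<E>) = {u}.

{$, r, t, u}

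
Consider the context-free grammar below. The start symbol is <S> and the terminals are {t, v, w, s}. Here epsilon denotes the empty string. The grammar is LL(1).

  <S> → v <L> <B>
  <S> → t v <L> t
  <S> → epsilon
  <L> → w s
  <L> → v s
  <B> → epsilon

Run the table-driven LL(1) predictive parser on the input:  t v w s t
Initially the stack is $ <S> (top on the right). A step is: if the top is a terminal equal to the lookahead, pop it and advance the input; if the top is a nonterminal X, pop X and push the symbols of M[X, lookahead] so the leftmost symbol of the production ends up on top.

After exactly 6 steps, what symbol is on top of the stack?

t

     Stack        Input        Action
  1  $ <S>        t v w s t $  expand <S> → t v <L> t
  2  $ t <L> v t  t v w s t $  match t
  3  $ t <L> v    v w s t $    match v
  4  $ t <L>      w s t $      expand <L> → w s
  5  $ t s w      w s t $      match w
  6  $ t s        s t $        match s
Stack after step 6: $ t (top = t).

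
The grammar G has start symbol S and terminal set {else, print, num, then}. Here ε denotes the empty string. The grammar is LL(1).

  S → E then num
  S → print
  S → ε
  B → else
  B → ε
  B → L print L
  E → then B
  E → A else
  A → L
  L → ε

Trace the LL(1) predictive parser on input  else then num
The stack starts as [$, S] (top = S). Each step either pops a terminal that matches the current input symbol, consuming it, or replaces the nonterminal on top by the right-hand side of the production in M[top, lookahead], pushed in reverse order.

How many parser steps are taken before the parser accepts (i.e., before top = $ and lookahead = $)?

step 1: stack=$ S  input=else then num $  — expand S → E then num
step 2: stack=$ num then E  input=else then num $  — expand E → A else
step 3: stack=$ num then else A  input=else then num $  — expand A → L
step 4: stack=$ num then else L  input=else then num $  — expand L → ε
step 5: stack=$ num then else  input=else then num $  — match else
step 6: stack=$ num then  input=then num $  — match then
step 7: stack=$ num  input=num $  — match num
Accept reached after 7 steps.

7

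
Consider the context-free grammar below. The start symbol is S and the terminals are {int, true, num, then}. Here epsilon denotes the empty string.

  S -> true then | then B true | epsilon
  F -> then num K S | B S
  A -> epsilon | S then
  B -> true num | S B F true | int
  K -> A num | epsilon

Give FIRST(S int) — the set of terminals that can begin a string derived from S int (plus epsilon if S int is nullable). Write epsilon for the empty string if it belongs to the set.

{int, then, true}

FIRST(S) = {epsilon, then, true}
FIRST(A) = {epsilon, then, true}  (via S then)
FIRST(B) = {int, then, true}  (via S B F true)
FIRST(F) = {int, then, true}  (via B S)
FIRST(K) = {epsilon, num, then, true}  (via A num)
FIRST(S int): take FIRST of each symbol in turn, carrying on past any symbol whose FIRST contains epsilon; result {int, then, true}.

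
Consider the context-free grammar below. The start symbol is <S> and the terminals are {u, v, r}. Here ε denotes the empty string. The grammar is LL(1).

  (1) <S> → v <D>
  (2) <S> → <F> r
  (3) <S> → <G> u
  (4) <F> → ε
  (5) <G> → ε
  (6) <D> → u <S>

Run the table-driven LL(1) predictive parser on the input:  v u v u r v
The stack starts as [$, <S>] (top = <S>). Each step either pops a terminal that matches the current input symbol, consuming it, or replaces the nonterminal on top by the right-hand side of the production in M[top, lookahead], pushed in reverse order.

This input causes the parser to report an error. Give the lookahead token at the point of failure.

step 1: stack=$ <S>  input=v u v u r v $  — expand <S> → v <D>
step 2: stack=$ <D> v  input=v u v u r v $  — match v
step 3: stack=$ <D>  input=u v u r v $  — expand <D> → u <S>
step 4: stack=$ <S> u  input=u v u r v $  — match u
step 5: stack=$ <S>  input=v u r v $  — expand <S> → v <D>
step 6: stack=$ <D> v  input=v u r v $  — match v
step 7: stack=$ <D>  input=u r v $  — expand <D> → u <S>
step 8: stack=$ <S> u  input=u r v $  — match u
step 9: stack=$ <S>  input=r v $  — expand <S> → <F> r
step 10: stack=$ r <F>  input=r v $  — expand <F> → ε
step 11: stack=$ r  input=r v $  — match r
step 12: stack=$  input=v $  — error: stack empty but input remains

v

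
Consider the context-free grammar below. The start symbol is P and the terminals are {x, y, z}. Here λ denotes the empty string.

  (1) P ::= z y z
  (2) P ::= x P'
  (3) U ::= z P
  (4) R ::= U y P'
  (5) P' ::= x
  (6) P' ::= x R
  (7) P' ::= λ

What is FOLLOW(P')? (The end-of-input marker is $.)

{$, y}

FIRST(P): from P::=z y z we get {z}; from P::=x P' we get {x}. So FIRST(P) = {x, z}.
FIRST(U): from U::=z P we get {z}. So FIRST(U) = {z}.
FIRST(P'): from P'::=x we get {x}; from P'::=x R we get {x}; from P'::=λ we get {λ}. So FIRST(P') = {λ, x}.
FIRST(R): from R::=U y P' we get {z}. So FIRST(R) = {z}.
FOLLOW(P) includes $ since P is the start symbol.
FOLLOW(U): in R::=U y P', U is followed by y P' with FIRST {y}. Thus FOLLOW(U) = {y}.
FOLLOW(P): in U::=z P, the suffix after P is empty, so FOLLOW(P) ⊇ FOLLOW(U) = {y}. Thus FOLLOW(P) = {$, y}.
FOLLOW(R): in P'::=x R, the suffix after R is empty, so FOLLOW(R) ⊇ FOLLOW(P') = {$, y}. Thus FOLLOW(R) = {$, y}.
FOLLOW(P'): in P::=x P', the suffix after P' is empty, so FOLLOW(P') ⊇ FOLLOW(P) = {$, y}; in R::=U y P', the suffix after P' is empty, so FOLLOW(P') ⊇ FOLLOW(R) = {$, y}. Thus FOLLOW(P') = {$, y}.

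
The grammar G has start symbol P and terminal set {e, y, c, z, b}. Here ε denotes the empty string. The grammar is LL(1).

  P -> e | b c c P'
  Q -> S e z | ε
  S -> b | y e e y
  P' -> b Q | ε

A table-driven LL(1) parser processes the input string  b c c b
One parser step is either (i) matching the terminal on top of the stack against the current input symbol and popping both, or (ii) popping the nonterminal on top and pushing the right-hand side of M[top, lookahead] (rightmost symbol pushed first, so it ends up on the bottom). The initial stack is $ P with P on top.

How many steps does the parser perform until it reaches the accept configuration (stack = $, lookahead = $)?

step 1: stack=$ P  input=b c c b $  — expand P -> b c c P'
step 2: stack=$ P' c c b  input=b c c b $  — match b
step 3: stack=$ P' c c  input=c c b $  — match c
step 4: stack=$ P' c  input=c b $  — match c
step 5: stack=$ P'  input=b $  — expand P' -> b Q
step 6: stack=$ Q b  input=b $  — match b
step 7: stack=$ Q  input=$  — expand Q -> ε
Accept reached after 7 steps.

7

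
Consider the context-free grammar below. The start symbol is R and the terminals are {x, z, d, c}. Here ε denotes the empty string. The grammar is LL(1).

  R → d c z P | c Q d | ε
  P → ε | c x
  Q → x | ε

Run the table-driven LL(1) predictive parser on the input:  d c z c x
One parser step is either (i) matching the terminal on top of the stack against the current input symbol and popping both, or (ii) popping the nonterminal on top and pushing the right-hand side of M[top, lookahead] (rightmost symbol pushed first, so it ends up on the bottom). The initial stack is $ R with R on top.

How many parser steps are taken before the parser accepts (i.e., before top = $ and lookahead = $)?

7

     Stack      Input        Action
  1  $ R        d c z c x $  expand R → d c z P
  2  $ P z c d  d c z c x $  match d
  3  $ P z c    c z c x $    match c
  4  $ P z      z c x $      match z
  5  $ P        c x $        expand P → c x
  6  $ x c      c x $        match c
  7  $ x        x $          match x
Accept reached after 7 steps.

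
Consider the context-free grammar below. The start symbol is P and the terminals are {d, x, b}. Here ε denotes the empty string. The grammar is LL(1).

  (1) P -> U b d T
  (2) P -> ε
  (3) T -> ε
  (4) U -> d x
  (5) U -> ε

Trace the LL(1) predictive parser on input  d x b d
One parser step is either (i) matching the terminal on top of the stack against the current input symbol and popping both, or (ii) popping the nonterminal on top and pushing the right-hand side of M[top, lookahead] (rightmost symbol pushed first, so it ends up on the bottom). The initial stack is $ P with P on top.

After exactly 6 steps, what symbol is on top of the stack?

T

     Stack        Input      Action
  1  $ P          d x b d $  expand P -> U b d T
  2  $ T d b U    d x b d $  expand U -> d x
  3  $ T d b x d  d x b d $  match d
  4  $ T d b x    x b d $    match x
  5  $ T d b      b d $      match b
  6  $ T d        d $        match d
Stack after step 6: $ T (top = T).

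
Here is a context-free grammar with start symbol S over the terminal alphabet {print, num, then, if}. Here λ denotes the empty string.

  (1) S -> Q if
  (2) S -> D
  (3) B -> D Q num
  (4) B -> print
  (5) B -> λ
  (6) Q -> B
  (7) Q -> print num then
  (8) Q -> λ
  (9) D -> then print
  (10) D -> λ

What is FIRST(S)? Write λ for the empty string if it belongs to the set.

{λ, if, num, print, then}

FIRST(D) = {λ, then}
FIRST(S) = {λ, if, num, print, then}  (via Q if, D)
FIRST(B) = {λ, num, print, then}  (via D Q num)
FIRST(Q) = {λ, num, print, then}  (via B)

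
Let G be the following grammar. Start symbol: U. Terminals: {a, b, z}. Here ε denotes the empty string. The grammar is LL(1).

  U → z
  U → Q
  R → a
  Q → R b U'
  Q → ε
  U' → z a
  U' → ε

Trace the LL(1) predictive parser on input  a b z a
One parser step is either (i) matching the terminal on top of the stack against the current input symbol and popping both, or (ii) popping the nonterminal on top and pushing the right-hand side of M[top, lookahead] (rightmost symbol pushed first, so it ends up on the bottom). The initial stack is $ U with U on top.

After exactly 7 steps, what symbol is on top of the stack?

a

step 1: stack=$ U  input=a b z a $  — expand U → Q
step 2: stack=$ Q  input=a b z a $  — expand Q → R b U'
step 3: stack=$ U' b R  input=a b z a $  — expand R → a
step 4: stack=$ U' b a  input=a b z a $  — match a
step 5: stack=$ U' b  input=b z a $  — match b
step 6: stack=$ U'  input=z a $  — expand U' → z a
step 7: stack=$ a z  input=z a $  — match z
Stack after step 7: $ a (top = a).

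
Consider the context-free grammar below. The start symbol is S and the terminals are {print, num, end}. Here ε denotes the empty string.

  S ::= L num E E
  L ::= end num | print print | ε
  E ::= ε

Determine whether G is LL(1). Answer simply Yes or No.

FIRST(S) = {end, num, print}
FIRST(L) = {ε, end, print}
FIRST(E) = {ε}
FOLLOW(S) = {$}
FOLLOW(L) = {num}
FOLLOW(E) = {$}
Each cell of M receives at most one production.

Yes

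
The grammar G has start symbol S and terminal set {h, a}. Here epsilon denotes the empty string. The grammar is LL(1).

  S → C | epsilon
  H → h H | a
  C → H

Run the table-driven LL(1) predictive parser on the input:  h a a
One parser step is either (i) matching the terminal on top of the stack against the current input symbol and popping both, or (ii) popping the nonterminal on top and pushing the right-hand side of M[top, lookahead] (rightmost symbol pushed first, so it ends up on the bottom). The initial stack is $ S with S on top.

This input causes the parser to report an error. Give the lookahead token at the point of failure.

step 1: stack=$ S  input=h a a $  — expand S → C
step 2: stack=$ C  input=h a a $  — expand C → H
step 3: stack=$ H  input=h a a $  — expand H → h H
step 4: stack=$ H h  input=h a a $  — match h
step 5: stack=$ H  input=a a $  — expand H → a
step 6: stack=$ a  input=a a $  — match a
step 7: stack=$  input=a $  — error: stack empty but input remains

a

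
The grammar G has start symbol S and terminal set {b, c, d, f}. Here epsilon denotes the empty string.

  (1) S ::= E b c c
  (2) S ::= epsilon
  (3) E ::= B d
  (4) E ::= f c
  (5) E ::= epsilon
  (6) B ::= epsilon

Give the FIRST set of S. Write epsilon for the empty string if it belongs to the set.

{epsilon, b, d, f}

FIRST(B) = {epsilon}
FIRST(E) = {epsilon, d, f}  (via B d)
FIRST(S) = {epsilon, b, d, f}  (via E b c c)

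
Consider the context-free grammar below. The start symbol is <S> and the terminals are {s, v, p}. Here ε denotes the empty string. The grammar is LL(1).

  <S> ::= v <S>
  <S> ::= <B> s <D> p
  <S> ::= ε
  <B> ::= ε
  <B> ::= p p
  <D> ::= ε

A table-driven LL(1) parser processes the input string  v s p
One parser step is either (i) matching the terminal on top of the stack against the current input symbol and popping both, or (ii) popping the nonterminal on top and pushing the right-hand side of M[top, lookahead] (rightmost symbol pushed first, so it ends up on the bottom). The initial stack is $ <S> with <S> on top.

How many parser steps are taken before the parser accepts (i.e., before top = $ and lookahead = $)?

     Stack          Input    Action
  1  $ <S>          v s p $  expand <S> ::= v <S>
  2  $ <S> v        v s p $  match v
  3  $ <S>          s p $    expand <S> ::= <B> s <D> p
  4  $ p <D> s <B>  s p $    expand <B> ::= ε
  5  $ p <D> s      s p $    match s
  6  $ p <D>        p $      expand <D> ::= ε
  7  $ p            p $      match p
Accept reached after 7 steps.

7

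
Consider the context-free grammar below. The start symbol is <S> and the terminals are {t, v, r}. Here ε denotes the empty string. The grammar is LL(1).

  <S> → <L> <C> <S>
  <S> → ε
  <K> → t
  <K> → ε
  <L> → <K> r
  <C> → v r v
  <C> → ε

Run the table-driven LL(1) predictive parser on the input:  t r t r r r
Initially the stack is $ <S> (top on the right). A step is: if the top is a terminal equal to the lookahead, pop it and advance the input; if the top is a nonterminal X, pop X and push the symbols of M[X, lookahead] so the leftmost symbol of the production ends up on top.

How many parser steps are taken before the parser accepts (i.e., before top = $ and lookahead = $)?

step 1: stack=$ <S>  input=t r t r r r $  — expand <S> → <L> <C> <S>
step 2: stack=$ <S> <C> <L>  input=t r t r r r $  — expand <L> → <K> r
step 3: stack=$ <S> <C> r <K>  input=t r t r r r $  — expand <K> → t
step 4: stack=$ <S> <C> r t  input=t r t r r r $  — match t
step 5: stack=$ <S> <C> r  input=r t r r r $  — match r
step 6: stack=$ <S> <C>  input=t r r r $  — expand <C> → ε
step 7: stack=$ <S>  input=t r r r $  — expand <S> → <L> <C> <S>
step 8: stack=$ <S> <C> <L>  input=t r r r $  — expand <L> → <K> r
step 9: stack=$ <S> <C> r <K>  input=t r r r $  — expand <K> → t
step 10: stack=$ <S> <C> r t  input=t r r r $  — match t
step 11: stack=$ <S> <C> r  input=r r r $  — match r
step 12: stack=$ <S> <C>  input=r r $  — expand <C> → ε
step 13: stack=$ <S>  input=r r $  — expand <S> → <L> <C> <S>
step 14: stack=$ <S> <C> <L>  input=r r $  — expand <L> → <K> r
step 15: stack=$ <S> <C> r <K>  input=r r $  — expand <K> → ε
step 16: stack=$ <S> <C> r  input=r r $  — match r
step 17: stack=$ <S> <C>  input=r $  — expand <C> → ε
step 18: stack=$ <S>  input=r $  — expand <S> → <L> <C> <S>
step 19: stack=$ <S> <C> <L>  input=r $  — expand <L> → <K> r
step 20: stack=$ <S> <C> r <K>  input=r $  — expand <K> → ε
step 21: stack=$ <S> <C> r  input=r $  — match r
step 22: stack=$ <S> <C>  input=$  — expand <C> → ε
step 23: stack=$ <S>  input=$  — expand <S> → ε
Accept reached after 23 steps.

23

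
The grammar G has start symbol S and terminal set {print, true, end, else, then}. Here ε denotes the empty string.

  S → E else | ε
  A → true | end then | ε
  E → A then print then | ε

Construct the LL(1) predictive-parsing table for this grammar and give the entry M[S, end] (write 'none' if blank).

S → E else

FIRST(A) = {ε, end, true}
FIRST(E) = {ε, end, then, true}  (via A then print then)
FIRST(S) = {ε, else, end, then, true}  (via E else)
FOLLOW(S) includes $ since S is the start symbol.
FOLLOW(S): S appears on no right-hand side. Thus FOLLOW(S) = {$}.
For S → E else: FIRST(E else) = {else, end, then, true}, so it goes in M[S, t] for t ∈ {else, end, then, true}.
For S → ε: FIRST(ε) = {ε}, so it goes in M[S, t] for t ∈ {}; since ε ∈ FIRST, also for every t ∈ FOLLOW(S) = {$}.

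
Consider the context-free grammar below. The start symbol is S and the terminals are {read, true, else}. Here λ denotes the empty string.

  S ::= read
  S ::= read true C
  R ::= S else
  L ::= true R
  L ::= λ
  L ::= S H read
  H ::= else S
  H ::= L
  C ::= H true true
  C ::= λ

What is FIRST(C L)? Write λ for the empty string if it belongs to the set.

FIRST(S): from S::=read we get {read}; from S::=read true C we get {read}. So FIRST(S) = {read}.
FIRST(R): from R::=S else we get {read}. So FIRST(R) = {read}.
FIRST(L): from L::=true R we get {true}; from L::=λ we get {λ}; from L::=S H read we get {read}. So FIRST(L) = {λ, read, true}.
FIRST(H): from H::=else S we get {else}; from H::=L we get {λ, read, true}. So FIRST(H) = {λ, else, read, true}.
FIRST(C): from C::=H true true we get {else, read, true}; from C::=λ we get {λ}. So FIRST(C) = {λ, else, read, true}.
FIRST(C L): take FIRST of each symbol in turn, carrying on past any symbol whose FIRST contains λ; result {λ, else, read, true}.

{λ, else, read, true}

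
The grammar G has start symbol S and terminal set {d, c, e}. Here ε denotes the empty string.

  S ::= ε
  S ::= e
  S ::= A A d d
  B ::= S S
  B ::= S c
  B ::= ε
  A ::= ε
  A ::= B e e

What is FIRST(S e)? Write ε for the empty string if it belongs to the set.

FIRST(S): from S::=ε we get {ε}; from S::=e we get {e}; from S::=A A d d we get {c, d, e}. So FIRST(S) = {ε, c, d, e}.
FIRST(B): from B::=S S we get {ε, c, d, e}; from B::=S c we get {c, d, e}; from B::=ε we get {ε}. So FIRST(B) = {ε, c, d, e}.
FIRST(A): from A::=ε we get {ε}; from A::=B e e we get {c, d, e}. So FIRST(A) = {ε, c, d, e}.
FIRST(S e): take FIRST of each symbol in turn, carrying on past any symbol whose FIRST contains ε; result {c, d, e}.

{c, d, e}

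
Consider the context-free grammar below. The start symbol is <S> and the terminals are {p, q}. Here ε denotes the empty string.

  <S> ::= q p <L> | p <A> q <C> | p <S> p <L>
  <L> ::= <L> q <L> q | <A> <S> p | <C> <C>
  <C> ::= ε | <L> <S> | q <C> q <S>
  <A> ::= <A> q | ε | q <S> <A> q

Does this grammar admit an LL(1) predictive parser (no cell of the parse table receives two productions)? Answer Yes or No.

FIRST(<S>) = {p, q}
FIRST(<L>) = {ε, p, q}
FIRST(<C>) = {ε, p, q}
FIRST(<A>) = {ε, q}
FOLLOW(<S>) = {$, p, q}
FOLLOW(<L>) = {$, p, q}
FOLLOW(<C>) = {$, p, q}
FOLLOW(<A>) = {p, q}
Cell M[<A>, q] receives both <A> ::= <A> q and <A> ::= ε and <A> ::= q <S> <A> q — the grammar is not LL(1).

No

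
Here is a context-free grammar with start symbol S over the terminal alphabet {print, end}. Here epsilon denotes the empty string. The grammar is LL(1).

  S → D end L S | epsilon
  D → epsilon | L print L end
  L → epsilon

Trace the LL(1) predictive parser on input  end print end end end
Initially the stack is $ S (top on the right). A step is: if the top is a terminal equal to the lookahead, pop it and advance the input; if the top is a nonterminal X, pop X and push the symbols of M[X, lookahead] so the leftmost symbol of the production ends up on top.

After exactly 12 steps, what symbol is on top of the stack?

S

      Stack                    Input                    Action
   1  $ S                      end print end end end $  expand S → D end L S
   2  $ S L end D              end print end end end $  expand D → epsilon
   3  $ S L end                end print end end end $  match end
   4  $ S L                    print end end end $      expand L → epsilon
   5  $ S                      print end end end $      expand S → D end L S
   6  $ S L end D              print end end end $      expand D → L print L end
   7  $ S L end end L print L  print end end end $      expand L → epsilon
   8  $ S L end end L print    print end end end $      match print
   9  $ S L end end L          end end end $            expand L → epsilon
  10  $ S L end end            end end end $            match end
  11  $ S L end                end end $                match end
  12  $ S L                    end $                    expand L → epsilon
Stack after step 12: $ S (top = S).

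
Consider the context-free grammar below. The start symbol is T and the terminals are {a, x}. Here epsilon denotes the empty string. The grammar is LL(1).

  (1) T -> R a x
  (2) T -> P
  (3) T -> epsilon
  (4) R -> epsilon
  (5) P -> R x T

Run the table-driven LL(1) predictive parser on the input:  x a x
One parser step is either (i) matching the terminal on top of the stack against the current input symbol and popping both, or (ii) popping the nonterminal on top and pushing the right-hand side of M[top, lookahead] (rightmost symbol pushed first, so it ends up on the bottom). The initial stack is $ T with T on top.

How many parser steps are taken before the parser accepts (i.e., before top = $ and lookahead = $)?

step 1: stack=$ T  input=x a x $  — expand T -> P
step 2: stack=$ P  input=x a x $  — expand P -> R x T
step 3: stack=$ T x R  input=x a x $  — expand R -> epsilon
step 4: stack=$ T x  input=x a x $  — match x
step 5: stack=$ T  input=a x $  — expand T -> R a x
step 6: stack=$ x a R  input=a x $  — expand R -> epsilon
step 7: stack=$ x a  input=a x $  — match a
step 8: stack=$ x  input=x $  — match x
Accept reached after 8 steps.

8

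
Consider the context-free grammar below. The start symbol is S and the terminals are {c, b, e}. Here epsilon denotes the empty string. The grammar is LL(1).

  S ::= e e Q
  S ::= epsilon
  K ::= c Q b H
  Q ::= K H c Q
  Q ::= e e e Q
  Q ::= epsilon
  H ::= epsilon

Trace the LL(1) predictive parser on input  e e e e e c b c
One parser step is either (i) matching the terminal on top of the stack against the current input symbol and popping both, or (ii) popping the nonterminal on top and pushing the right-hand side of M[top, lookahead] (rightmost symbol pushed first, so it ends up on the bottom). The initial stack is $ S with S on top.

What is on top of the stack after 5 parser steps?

     Stack      Input              Action
  1  $ S        e e e e e c b c $  expand S ::= e e Q
  2  $ Q e e    e e e e e c b c $  match e
  3  $ Q e      e e e e c b c $    match e
  4  $ Q        e e e c b c $      expand Q ::= e e e Q
  5  $ Q e e e  e e e c b c $      match e
Stack after step 5: $ Q e e (top = e).

e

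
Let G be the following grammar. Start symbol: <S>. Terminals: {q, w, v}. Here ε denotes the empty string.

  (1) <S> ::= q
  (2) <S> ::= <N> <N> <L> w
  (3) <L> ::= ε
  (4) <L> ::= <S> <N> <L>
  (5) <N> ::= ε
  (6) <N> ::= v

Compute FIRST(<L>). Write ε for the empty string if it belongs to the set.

FIRST(<N>): from <N>::=ε we get {ε}; from <N>::=v we get {v}. So FIRST(<N>) = {ε, v}.
FIRST(<S>): from <S>::=q we get {q}; from <S>::=<N> <N> <L> w we get {q, v, w}. So FIRST(<S>) = {q, v, w}.
FIRST(<L>): from <L>::=ε we get {ε}; from <L>::=<S> <N> <L> we get {q, v, w}. So FIRST(<L>) = {ε, q, v, w}.

{ε, q, v, w}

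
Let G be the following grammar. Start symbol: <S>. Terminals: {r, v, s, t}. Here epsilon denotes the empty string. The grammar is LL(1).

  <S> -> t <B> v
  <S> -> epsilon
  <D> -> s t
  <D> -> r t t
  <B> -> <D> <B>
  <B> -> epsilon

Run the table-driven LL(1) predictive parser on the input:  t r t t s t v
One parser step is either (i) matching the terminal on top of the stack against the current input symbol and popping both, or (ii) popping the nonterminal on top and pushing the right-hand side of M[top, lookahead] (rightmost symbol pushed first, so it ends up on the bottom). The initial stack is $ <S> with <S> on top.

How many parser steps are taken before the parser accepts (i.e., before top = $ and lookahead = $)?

step 1: stack=$ <S>  input=t r t t s t v $  — expand <S> -> t <B> v
step 2: stack=$ v <B> t  input=t r t t s t v $  — match t
step 3: stack=$ v <B>  input=r t t s t v $  — expand <B> -> <D> <B>
step 4: stack=$ v <B> <D>  input=r t t s t v $  — expand <D> -> r t t
step 5: stack=$ v <B> t t r  input=r t t s t v $  — match r
step 6: stack=$ v <B> t t  input=t t s t v $  — match t
step 7: stack=$ v <B> t  input=t s t v $  — match t
step 8: stack=$ v <B>  input=s t v $  — expand <B> -> <D> <B>
step 9: stack=$ v <B> <D>  input=s t v $  — expand <D> -> s t
step 10: stack=$ v <B> t s  input=s t v $  — match s
step 11: stack=$ v <B> t  input=t v $  — match t
step 12: stack=$ v <B>  input=v $  — expand <B> -> epsilon
step 13: stack=$ v  input=v $  — match v
Accept reached after 13 steps.

13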